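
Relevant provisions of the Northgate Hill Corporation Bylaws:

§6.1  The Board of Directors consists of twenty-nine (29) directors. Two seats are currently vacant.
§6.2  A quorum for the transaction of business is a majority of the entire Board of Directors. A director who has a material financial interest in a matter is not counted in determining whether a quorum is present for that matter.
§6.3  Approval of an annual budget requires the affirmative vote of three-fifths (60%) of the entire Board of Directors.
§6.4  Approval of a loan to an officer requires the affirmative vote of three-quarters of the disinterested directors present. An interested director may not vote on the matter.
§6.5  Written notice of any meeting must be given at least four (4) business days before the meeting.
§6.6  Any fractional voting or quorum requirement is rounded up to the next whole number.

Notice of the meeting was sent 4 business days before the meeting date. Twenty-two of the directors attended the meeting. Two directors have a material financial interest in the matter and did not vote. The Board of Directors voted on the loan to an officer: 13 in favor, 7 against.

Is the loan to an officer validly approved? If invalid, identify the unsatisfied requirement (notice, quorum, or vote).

Invalid — vote requirement not satisfied.

Notice: 4 business days given; 4 required (4 ≥ 4). Satisfied.
Quorum: 22 present, but the 2 interested directors do not count, leaving 20. Quorum is 15. Satisfied.
Vote: the loan to an officer requires three-fourths of the disinterested directors present (22 − 2 = 20). 3/4 of 20 = 15, so 15 affirmative votes are needed; 13 voted in favor. Not satisfied.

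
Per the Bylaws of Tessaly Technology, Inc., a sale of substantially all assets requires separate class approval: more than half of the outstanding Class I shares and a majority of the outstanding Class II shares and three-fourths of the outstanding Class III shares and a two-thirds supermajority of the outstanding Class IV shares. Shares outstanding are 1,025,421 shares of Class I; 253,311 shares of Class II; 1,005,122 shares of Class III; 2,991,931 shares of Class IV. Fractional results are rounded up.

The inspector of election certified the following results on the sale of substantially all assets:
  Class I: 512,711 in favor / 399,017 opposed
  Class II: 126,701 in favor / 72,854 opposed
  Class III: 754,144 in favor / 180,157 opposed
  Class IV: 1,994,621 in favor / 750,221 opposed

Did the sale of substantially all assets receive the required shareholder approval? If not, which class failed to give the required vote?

Approved — every class gave the required vote.

Class I: a majority of 1025421 is 512711; 512,711 required, 512,711 in favor — approved.
Class II: a majority of 253311 is 126656; 126,656 required, 126,701 in favor — approved.
Class III: 3/4 of 1005122 = 753841.50, rounded up to 753842; 753,842 required, 754,144 in favor — approved.
Class IV: 2/3 of 2991931 = 1994620.67, rounded up to 1994621; 1,994,621 required, 1,994,621 in favor — approved.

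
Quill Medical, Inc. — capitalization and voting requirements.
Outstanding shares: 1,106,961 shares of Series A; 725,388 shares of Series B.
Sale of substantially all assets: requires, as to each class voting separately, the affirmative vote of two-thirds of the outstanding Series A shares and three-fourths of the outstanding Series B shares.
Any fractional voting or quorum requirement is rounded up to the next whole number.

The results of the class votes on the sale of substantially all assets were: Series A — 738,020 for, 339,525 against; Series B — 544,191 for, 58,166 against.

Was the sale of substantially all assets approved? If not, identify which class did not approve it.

Approved — every class gave the required vote.

Series A: 2/3 of 1106961 = 737974; 737,974 required, 738,020 in favor — approved.
Series B: 3/4 of 725388 = 544041; 544,041 required, 544,191 in favor — approved.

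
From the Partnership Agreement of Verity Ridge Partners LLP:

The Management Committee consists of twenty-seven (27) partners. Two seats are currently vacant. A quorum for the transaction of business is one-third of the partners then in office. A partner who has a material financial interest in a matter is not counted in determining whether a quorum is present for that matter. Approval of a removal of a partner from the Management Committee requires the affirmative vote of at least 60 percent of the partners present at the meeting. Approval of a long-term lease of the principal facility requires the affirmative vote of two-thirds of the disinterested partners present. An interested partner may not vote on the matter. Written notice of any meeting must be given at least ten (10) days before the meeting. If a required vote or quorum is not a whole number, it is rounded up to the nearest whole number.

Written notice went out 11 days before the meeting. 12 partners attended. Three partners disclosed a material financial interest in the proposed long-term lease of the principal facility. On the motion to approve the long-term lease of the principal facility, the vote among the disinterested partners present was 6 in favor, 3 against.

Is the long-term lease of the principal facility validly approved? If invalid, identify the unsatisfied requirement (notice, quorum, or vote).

Valid — all requirements satisfied.

Notice: 11 days given; 10 required (11 ≥ 10). Satisfied.
Quorum: 12 present, but the 3 interested partners do not count, leaving 9. Quorum is 9. Satisfied.
Vote: the long-term lease of the principal facility requires two-thirds of the disinterested partners present (12 − 3 = 9). 2/3 of 9 = 6, so 6 affirmative votes are needed; 6 voted in favor. Satisfied.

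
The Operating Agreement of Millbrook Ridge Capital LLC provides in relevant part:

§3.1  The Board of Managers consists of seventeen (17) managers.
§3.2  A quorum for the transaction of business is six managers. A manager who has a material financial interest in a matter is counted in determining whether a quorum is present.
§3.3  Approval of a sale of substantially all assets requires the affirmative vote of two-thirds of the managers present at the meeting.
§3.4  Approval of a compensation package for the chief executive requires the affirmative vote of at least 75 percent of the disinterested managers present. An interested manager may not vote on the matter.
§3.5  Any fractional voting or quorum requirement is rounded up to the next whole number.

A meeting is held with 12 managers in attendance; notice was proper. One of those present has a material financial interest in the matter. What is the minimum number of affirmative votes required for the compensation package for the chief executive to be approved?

The compensation package for the chief executive requires three-fourths of the disinterested managers present (12 − 1 = 11).
3/4 of 11 = 8.25, rounded up to 9.

9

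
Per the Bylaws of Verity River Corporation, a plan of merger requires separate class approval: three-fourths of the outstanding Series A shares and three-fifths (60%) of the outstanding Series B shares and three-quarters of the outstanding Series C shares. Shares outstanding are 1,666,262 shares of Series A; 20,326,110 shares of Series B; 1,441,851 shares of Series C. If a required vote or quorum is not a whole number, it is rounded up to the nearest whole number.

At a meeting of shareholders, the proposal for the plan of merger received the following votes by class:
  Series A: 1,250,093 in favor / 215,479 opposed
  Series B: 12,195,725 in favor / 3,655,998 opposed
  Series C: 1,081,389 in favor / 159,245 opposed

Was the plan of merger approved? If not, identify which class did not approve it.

Series A: 3/4 of 1666262 = 1249696.50, rounded up to 1249697; 1,249,697 required, 1,250,093 in favor — approved.
Series B: 3/5 of 20326110 = 12195666; 12,195,666 required, 12,195,725 in favor — approved.
Series C: 3/4 of 1441851 = 1081388.25, rounded up to 1081389; 1,081,389 required, 1,081,389 in favor — approved.

Approved — every class gave the required vote.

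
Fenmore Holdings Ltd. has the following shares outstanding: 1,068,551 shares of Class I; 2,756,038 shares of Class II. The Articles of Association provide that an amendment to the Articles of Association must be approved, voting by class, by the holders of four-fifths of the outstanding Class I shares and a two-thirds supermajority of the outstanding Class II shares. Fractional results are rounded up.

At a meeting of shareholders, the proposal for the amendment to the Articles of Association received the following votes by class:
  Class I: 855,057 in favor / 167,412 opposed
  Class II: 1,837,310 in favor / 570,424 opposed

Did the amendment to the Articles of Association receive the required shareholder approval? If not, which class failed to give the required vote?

Class I: 4/5 of 1068551 = 854840.80, rounded up to 854841; 854,841 required, 855,057 in favor — approved.
Class II: 2/3 of 2756038 = 1837358.67, rounded up to 1837359; 1,837,359 required, 1,837,310 in favor — not approved.

Not approved — the Class II shares did not give the required vote.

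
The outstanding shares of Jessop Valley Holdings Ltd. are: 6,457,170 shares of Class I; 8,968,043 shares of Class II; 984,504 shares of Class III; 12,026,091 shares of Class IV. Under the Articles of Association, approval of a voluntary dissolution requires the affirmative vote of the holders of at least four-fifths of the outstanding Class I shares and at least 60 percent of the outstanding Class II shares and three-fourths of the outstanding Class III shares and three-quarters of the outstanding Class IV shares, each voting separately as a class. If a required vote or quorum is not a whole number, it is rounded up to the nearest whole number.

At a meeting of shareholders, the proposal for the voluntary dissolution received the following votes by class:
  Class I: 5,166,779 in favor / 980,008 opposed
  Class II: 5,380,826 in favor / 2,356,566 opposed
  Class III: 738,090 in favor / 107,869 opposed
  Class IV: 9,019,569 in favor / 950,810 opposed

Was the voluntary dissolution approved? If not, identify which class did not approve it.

Class I: 4/5 of 6457170 = 5165736; 5,165,736 required, 5,166,779 in favor — approved.
Class II: 3/5 of 8968043 = 5380825.80, rounded up to 5380826; 5,380,826 required, 5,380,826 in favor — approved.
Class III: 3/4 of 984504 = 738378; 738,378 required, 738,090 in favor — not approved.
Class IV: 3/4 of 12026091 = 9019568.25, rounded up to 9019569; 9,019,569 required, 9,019,569 in favor — approved.

Not approved — the Class III shares did not give the required vote.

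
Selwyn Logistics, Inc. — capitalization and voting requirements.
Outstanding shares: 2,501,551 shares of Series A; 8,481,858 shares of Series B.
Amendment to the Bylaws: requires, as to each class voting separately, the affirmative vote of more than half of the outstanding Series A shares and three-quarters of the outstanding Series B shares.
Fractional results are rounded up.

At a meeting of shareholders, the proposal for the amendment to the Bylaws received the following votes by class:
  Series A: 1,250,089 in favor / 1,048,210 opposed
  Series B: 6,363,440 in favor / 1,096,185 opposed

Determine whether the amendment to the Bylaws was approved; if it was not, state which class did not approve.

Series A: a majority of 2501551 is 1250776; 1,250,776 required, 1,250,089 in favor — not approved.
Series B: 3/4 of 8481858 = 6361393.50, rounded up to 6361394; 6,361,394 required, 6,363,440 in favor — approved.

Not approved — the Series A shares did not give the required vote.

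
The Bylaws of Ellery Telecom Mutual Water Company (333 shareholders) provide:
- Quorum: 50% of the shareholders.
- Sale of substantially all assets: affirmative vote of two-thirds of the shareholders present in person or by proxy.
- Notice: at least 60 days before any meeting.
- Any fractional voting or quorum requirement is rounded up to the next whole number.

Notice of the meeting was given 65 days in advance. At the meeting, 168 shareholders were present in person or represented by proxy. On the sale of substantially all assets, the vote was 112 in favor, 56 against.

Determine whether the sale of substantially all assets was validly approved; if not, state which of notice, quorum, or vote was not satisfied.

Notice: 65 days given; 60 required. Satisfied.
Quorum: 50% of 333 = 166.50, rounded up to 167; 168 present. Satisfied.
Vote: requires two-thirds of those present (168); 2/3 of 168 = 112, so 112 needed; 112 in favor. Satisfied.

Valid — all requirements satisfied.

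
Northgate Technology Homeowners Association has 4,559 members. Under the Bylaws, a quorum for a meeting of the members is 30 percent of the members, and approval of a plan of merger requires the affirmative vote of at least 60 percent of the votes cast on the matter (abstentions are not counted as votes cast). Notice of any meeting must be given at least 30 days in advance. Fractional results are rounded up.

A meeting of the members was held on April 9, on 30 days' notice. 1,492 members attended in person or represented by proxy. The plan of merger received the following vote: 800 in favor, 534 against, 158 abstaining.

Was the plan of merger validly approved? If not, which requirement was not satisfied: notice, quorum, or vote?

Invalid — vote requirement not satisfied.

Notice: 30 days given; 30 required. Satisfied.
Quorum: 30% of 4,559 = 1,367.70, rounded up to 1,368; 1,492 present. Satisfied.
Vote: requires three-fifths of the votes cast (1,492 − 158 abstaining = 1,334); 3/5 of 1334 = 800.40, rounded up to 801, so 801 needed; 800 in favor. Not satisfied.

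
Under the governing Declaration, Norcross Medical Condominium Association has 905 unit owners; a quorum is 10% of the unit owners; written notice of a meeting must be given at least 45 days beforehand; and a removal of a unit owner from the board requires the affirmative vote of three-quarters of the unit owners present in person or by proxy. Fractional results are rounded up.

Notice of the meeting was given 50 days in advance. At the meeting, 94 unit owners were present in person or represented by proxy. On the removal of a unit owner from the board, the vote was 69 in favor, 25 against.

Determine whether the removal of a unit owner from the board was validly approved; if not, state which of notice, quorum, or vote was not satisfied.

Notice: 50 days given; 45 required. Satisfied.
Quorum: 10% of 905 = 90.50, rounded up to 91; 94 present. Satisfied.
Vote: requires three-fourths of those present (94); 3/4 of 94 = 70.50, rounded up to 71, so 71 needed; 69 in favor. Not satisfied.

Invalid — vote requirement not satisfied.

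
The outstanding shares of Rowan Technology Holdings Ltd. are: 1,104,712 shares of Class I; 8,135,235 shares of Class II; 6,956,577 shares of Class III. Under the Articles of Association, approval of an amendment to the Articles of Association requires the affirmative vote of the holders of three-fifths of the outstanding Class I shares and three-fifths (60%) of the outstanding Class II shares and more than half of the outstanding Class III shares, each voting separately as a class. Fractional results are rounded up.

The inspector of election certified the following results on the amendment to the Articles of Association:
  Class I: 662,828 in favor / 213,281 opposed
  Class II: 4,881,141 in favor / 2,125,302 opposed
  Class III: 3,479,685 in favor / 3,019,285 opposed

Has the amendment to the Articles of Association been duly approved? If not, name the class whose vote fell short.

Approved — every class gave the required vote.

Class I: 3/5 of 1104712 = 662827.20, rounded up to 662828; 662,828 required, 662,828 in favor — approved.
Class II: 3/5 of 8135235 = 4881141; 4,881,141 required, 4,881,141 in favor — approved.
Class III: a majority of 6956577 is 3478289; 3,478,289 required, 3,479,685 in favor — approved.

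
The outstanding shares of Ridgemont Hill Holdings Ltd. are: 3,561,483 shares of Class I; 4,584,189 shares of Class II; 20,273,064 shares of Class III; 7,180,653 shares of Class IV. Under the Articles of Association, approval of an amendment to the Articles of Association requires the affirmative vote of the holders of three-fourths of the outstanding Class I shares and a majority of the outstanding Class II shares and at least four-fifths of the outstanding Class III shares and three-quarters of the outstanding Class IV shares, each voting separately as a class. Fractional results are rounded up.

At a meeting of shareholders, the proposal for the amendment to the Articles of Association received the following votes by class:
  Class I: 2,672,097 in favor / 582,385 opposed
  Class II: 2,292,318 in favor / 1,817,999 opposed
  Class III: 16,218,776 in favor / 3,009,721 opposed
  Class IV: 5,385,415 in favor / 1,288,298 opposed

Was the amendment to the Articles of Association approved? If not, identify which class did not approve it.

Not approved — the Class IV shares did not give the required vote.

Class I: 3/4 of 3561483 = 2671112.25, rounded up to 2671113; 2,671,113 required, 2,672,097 in favor — approved.
Class II: a majority of 4584189 is 2292095; 2,292,095 required, 2,292,318 in favor — approved.
Class III: 4/5 of 20273064 = 16218451.20, rounded up to 16218452; 16,218,452 required, 16,218,776 in favor — approved.
Class IV: 3/4 of 7180653 = 5385489.75, rounded up to 5385490; 5,385,490 required, 5,385,415 in favor — not approved.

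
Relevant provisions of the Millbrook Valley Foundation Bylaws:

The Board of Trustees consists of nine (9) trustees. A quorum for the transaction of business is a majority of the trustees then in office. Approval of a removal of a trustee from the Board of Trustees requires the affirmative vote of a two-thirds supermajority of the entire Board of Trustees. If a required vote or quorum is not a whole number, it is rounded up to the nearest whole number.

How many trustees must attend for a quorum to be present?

5

A majority of 9 is 5.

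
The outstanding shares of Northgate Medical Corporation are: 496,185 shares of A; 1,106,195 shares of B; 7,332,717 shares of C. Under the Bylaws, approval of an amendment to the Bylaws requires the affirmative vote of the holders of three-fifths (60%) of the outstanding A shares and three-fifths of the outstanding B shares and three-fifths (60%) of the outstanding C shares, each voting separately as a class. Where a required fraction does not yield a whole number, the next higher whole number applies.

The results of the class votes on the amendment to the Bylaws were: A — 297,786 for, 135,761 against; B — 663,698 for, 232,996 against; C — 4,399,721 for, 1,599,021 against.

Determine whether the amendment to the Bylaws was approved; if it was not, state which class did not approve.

A: 3/5 of 496185 = 297711; 297,711 required, 297,786 in favor — approved.
B: 3/5 of 1106195 = 663717; 663,717 required, 663,698 in favor — not approved.
C: 3/5 of 7332717 = 4399630.20, rounded up to 4399631; 4,399,631 required, 4,399,721 in favor — approved.

Not approved — the B shares did not give the required vote.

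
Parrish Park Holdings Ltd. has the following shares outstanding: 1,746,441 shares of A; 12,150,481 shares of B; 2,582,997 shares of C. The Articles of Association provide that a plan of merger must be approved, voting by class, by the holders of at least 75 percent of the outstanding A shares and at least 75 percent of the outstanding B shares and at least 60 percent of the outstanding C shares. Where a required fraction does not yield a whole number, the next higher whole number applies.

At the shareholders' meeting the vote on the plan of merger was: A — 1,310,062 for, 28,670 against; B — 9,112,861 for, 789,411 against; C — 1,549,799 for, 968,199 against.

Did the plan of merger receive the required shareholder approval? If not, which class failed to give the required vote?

A: 3/4 of 1746441 = 1309830.75, rounded up to 1309831; 1,309,831 required, 1,310,062 in favor — approved.
B: 3/4 of 12150481 = 9112860.75, rounded up to 9112861; 9,112,861 required, 9,112,861 in favor — approved.
C: 3/5 of 2582997 = 1549798.20, rounded up to 1549799; 1,549,799 required, 1,549,799 in favor — approved.

Approved — every class gave the required vote.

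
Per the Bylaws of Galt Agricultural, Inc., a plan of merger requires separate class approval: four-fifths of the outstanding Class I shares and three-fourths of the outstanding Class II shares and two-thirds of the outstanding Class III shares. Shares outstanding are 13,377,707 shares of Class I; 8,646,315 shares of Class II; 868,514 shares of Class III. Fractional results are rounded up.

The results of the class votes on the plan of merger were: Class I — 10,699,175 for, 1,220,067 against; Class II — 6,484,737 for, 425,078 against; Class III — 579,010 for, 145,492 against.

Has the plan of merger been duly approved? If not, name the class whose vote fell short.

Not approved — the Class I shares did not give the required vote.

Class I: 4/5 of 13377707 = 10702165.60, rounded up to 10702166; 10,702,166 required, 10,699,175 in favor — not approved.
Class II: 3/4 of 8646315 = 6484736.25, rounded up to 6484737; 6,484,737 required, 6,484,737 in favor — approved.
Class III: 2/3 of 868514 = 579009.33, rounded up to 579010; 579,010 required, 579,010 in favor — approved.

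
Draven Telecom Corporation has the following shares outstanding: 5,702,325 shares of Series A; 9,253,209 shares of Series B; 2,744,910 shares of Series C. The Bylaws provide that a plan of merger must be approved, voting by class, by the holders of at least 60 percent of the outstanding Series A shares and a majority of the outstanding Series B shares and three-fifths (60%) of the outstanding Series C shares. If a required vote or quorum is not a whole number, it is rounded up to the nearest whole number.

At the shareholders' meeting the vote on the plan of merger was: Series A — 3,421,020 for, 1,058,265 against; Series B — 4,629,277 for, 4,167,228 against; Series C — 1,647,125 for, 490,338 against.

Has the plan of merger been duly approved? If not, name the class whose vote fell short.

Not approved — the Series A shares did not give the required vote.

Series A: 3/5 of 5702325 = 3421395; 3,421,395 required, 3,421,020 in favor — not approved.
Series B: a majority of 9253209 is 4626605; 4,626,605 required, 4,629,277 in favor — approved.
Series C: 3/5 of 2744910 = 1646946; 1,646,946 required, 1,647,125 in favor — approved.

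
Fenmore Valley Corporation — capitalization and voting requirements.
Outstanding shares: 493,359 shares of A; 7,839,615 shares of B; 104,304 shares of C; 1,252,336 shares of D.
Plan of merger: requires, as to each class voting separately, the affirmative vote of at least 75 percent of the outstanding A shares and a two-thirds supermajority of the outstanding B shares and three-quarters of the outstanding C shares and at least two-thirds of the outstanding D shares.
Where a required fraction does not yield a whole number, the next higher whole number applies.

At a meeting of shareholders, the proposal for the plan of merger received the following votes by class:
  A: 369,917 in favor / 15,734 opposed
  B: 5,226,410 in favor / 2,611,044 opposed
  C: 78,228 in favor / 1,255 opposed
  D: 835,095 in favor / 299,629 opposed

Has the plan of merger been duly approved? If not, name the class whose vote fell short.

A: 3/4 of 493359 = 370019.25, rounded up to 370020; 370,020 required, 369,917 in favor — not approved.
B: 2/3 of 7839615 = 5226410; 5,226,410 required, 5,226,410 in favor — approved.
C: 3/4 of 104304 = 78228; 78,228 required, 78,228 in favor — approved.
D: 2/3 of 1252336 = 834890.67, rounded up to 834891; 834,891 required, 835,095 in favor — approved.

Not approved — the A shares did not give the required vote.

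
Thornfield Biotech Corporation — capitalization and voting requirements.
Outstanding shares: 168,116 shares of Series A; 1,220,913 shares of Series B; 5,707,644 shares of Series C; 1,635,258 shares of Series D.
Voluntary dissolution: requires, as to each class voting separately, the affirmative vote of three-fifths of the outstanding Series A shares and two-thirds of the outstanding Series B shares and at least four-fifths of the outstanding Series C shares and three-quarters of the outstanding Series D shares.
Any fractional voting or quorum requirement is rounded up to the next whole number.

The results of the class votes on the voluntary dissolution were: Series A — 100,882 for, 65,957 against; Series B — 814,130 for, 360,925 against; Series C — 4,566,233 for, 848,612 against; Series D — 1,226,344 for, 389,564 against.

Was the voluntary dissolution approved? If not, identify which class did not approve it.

Not approved — the Series D shares did not give the required vote.

Series A: 3/5 of 168116 = 100869.60, rounded up to 100870; 100,870 required, 100,882 in favor — approved.
Series B: 2/3 of 1220913 = 813942; 813,942 required, 814,130 in favor — approved.
Series C: 4/5 of 5707644 = 4566115.20, rounded up to 4566116; 4,566,116 required, 4,566,233 in favor — approved.
Series D: 3/4 of 1635258 = 1226443.50, rounded up to 1226444; 1,226,444 required, 1,226,344 in favor — not approved.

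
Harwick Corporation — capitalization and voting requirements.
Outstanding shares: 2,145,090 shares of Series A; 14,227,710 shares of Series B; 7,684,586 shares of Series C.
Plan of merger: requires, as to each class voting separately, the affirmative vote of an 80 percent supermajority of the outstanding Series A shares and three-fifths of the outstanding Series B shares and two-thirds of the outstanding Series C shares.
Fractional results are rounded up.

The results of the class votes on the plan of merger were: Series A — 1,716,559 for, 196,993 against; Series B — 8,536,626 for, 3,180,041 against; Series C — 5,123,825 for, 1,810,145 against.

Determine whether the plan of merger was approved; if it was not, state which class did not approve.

Approved — every class gave the required vote.

Series A: 4/5 of 2145090 = 1716072; 1,716,072 required, 1,716,559 in favor — approved.
Series B: 3/5 of 14227710 = 8536626; 8,536,626 required, 8,536,626 in favor — approved.
Series C: 2/3 of 7684586 = 5123057.33, rounded up to 5123058; 5,123,058 required, 5,123,825 in favor — approved.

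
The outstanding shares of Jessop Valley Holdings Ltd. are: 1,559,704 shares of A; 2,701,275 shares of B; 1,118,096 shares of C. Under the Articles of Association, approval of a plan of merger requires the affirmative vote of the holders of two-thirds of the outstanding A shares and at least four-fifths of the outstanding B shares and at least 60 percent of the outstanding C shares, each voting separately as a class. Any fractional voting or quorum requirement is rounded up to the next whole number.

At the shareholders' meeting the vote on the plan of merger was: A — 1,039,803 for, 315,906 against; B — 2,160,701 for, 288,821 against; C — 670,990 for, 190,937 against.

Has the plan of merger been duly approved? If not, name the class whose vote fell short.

Not approved — the B shares did not give the required vote.

A: 2/3 of 1559704 = 1039802.67, rounded up to 1039803; 1,039,803 required, 1,039,803 in favor — approved.
B: 4/5 of 2701275 = 2161020; 2,161,020 required, 2,160,701 in favor — not approved.
C: 3/5 of 1118096 = 670857.60, rounded up to 670858; 670,858 required, 670,990 in favor — approved.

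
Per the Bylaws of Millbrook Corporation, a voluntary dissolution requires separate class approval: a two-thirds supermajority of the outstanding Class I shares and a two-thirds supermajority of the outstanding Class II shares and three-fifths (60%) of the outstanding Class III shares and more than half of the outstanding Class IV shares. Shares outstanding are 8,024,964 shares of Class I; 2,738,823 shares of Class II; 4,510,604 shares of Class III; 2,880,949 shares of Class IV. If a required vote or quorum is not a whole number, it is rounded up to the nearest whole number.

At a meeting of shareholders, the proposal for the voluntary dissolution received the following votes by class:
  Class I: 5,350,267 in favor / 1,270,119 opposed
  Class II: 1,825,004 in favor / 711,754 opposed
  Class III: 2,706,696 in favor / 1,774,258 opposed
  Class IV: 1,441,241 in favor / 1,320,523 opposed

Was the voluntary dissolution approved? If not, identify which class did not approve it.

Class I: 2/3 of 8024964 = 5349976; 5,349,976 required, 5,350,267 in favor — approved.
Class II: 2/3 of 2738823 = 1825882; 1,825,882 required, 1,825,004 in favor — not approved.
Class III: 3/5 of 4510604 = 2706362.40, rounded up to 2706363; 2,706,363 required, 2,706,696 in favor — approved.
Class IV: a majority of 2880949 is 1440475; 1,440,475 required, 1,441,241 in favor — approved.

Not approved — the Class II shares did not give the required vote.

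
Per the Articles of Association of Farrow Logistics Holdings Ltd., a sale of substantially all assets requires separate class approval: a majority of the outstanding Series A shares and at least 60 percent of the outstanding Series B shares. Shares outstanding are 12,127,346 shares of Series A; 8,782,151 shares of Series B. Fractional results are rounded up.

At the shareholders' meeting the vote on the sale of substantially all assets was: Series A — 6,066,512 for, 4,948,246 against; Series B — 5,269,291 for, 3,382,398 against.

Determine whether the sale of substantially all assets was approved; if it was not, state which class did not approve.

Series A: a majority of 12127346 is 6063674; 6,063,674 required, 6,066,512 in favor — approved.
Series B: 3/5 of 8782151 = 5269290.60, rounded up to 5269291; 5,269,291 required, 5,269,291 in favor — approved.

Approved — every class gave the required vote.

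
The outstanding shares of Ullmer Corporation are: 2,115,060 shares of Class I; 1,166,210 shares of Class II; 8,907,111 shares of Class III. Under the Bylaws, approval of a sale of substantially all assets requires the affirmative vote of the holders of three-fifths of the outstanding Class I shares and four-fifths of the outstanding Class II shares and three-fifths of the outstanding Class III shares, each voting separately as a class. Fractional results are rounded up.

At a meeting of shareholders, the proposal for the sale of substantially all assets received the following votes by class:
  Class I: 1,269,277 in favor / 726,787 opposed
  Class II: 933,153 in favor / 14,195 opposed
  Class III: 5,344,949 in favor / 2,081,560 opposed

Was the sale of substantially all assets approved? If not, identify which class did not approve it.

Class I: 3/5 of 2115060 = 1269036; 1,269,036 required, 1,269,277 in favor — approved.
Class II: 4/5 of 1166210 = 932968; 932,968 required, 933,153 in favor — approved.
Class III: 3/5 of 8907111 = 5344266.60, rounded up to 5344267; 5,344,267 required, 5,344,949 in favor — approved.

Approved — every class gave the required vote.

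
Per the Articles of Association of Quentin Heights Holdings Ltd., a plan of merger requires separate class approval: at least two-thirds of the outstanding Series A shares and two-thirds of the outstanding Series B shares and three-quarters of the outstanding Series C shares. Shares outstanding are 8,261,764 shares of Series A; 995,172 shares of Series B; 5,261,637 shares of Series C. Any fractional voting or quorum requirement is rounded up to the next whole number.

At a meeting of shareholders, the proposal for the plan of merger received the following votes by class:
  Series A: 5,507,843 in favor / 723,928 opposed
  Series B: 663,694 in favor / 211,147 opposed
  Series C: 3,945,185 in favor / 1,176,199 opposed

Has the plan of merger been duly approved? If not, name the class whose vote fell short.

Not approved — the Series C shares did not give the required vote.

Series A: 2/3 of 8261764 = 5507842.67, rounded up to 5507843; 5,507,843 required, 5,507,843 in favor — approved.
Series B: 2/3 of 995172 = 663448; 663,448 required, 663,694 in favor — approved.
Series C: 3/4 of 5261637 = 3946227.75, rounded up to 3946228; 3,946,228 required, 3,945,185 in favor — not approved.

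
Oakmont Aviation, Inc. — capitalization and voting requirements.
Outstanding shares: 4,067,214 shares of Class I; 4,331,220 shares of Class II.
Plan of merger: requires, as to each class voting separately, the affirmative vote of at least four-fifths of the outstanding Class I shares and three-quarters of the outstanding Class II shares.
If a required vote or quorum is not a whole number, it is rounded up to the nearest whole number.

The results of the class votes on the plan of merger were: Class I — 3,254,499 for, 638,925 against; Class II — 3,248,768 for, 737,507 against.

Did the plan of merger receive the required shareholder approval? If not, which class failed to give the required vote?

Class I: 4/5 of 4067214 = 3253771.20, rounded up to 3253772; 3,253,772 required, 3,254,499 in favor — approved.
Class II: 3/4 of 4331220 = 3248415; 3,248,415 required, 3,248,768 in favor — approved.

Approved — every class gave the required vote.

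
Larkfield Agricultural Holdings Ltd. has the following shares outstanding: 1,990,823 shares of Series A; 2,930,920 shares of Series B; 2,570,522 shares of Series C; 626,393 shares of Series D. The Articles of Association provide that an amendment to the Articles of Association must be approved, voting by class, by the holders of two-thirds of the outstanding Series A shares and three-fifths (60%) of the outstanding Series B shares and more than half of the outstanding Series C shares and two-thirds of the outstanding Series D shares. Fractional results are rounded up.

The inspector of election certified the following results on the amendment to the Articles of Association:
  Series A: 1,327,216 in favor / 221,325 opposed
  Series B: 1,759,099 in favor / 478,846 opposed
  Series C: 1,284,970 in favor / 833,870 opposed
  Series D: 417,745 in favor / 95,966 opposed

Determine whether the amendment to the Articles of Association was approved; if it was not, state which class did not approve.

Series A: 2/3 of 1990823 = 1327215.33, rounded up to 1327216; 1,327,216 required, 1,327,216 in favor — approved.
Series B: 3/5 of 2930920 = 1758552; 1,758,552 required, 1,759,099 in favor — approved.
Series C: a majority of 2570522 is 1285262; 1,285,262 required, 1,284,970 in favor — not approved.
Series D: 2/3 of 626393 = 417595.33, rounded up to 417596; 417,596 required, 417,745 in favor — approved.

Not approved — the Series C shares did not give the required vote.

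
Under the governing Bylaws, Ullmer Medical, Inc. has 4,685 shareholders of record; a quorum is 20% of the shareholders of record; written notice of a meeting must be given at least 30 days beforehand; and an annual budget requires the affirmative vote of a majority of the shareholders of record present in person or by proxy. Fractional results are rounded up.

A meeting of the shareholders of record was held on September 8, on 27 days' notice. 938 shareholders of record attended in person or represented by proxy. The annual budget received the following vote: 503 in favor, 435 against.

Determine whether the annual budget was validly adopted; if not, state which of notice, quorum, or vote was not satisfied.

Invalid — notice requirement not satisfied.

Notice: 27 days given; 30 required. Not satisfied.
Quorum: 20% of 4,685 = 937; 938 present. Satisfied.
Vote: requires a majority of those present (938); a majority of 938 is 470, so 470 needed; 503 in favor. Satisfied.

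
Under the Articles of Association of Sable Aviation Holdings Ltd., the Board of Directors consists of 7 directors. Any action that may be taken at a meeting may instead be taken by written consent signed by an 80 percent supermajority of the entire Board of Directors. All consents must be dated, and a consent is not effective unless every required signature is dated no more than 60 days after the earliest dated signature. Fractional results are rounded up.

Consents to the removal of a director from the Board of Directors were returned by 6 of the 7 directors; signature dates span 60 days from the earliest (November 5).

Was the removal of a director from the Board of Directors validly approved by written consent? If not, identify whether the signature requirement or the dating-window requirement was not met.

Effective — both the signature and dating-window requirements are satisfied.

Signatures required: an 80 percent supermajority of 7 — 4/5 of 7 = 5.60, rounded up to 6, so 6 needed; 6 signed. Sufficient.
Dating window: the latest signature is 60 days after the earliest; the limit is 60 days. Within the window.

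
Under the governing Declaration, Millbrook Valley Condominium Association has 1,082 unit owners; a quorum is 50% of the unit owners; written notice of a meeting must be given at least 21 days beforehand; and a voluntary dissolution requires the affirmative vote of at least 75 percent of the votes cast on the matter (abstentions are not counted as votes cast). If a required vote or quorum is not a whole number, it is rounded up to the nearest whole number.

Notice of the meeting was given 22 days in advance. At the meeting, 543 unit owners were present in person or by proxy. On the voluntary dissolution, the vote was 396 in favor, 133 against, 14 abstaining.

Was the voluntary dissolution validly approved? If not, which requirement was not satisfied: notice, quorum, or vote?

Invalid — vote requirement not satisfied.

Notice: 22 days given; 21 required. Satisfied.
Quorum: 50% of 1,082 = 541; 543 present. Satisfied.
Vote: requires three-fourths of the votes cast (543 − 14 abstaining = 529); 3/4 of 529 = 396.75, rounded up to 397, so 397 needed; 396 in favor. Not satisfied.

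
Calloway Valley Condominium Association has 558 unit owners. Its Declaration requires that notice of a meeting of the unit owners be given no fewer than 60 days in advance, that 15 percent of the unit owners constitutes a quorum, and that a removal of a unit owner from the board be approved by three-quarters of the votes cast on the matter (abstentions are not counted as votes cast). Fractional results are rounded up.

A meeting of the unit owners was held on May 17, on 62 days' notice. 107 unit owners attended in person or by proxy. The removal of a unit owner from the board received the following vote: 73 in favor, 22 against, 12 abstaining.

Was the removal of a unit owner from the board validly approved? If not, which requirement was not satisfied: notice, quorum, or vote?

Notice: 62 days given; 60 required. Satisfied.
Quorum: 15% of 558 = 83.70, rounded up to 84; 107 present. Satisfied.
Vote: requires three-fourths of the votes cast (107 − 12 abstaining = 95); 3/4 of 95 = 71.25, rounded up to 72, so 72 needed; 73 in favor. Satisfied.

Valid — all requirements satisfied.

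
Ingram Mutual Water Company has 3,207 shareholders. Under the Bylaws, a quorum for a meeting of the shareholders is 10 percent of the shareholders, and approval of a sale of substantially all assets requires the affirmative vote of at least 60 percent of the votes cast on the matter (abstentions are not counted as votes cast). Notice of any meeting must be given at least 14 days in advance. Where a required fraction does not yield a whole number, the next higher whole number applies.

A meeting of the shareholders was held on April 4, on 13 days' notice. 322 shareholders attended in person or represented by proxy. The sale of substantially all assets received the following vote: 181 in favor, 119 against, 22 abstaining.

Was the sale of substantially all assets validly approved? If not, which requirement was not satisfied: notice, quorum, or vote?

Invalid — notice requirement not satisfied.

Notice: 13 days given; 14 required. Not satisfied.
Quorum: 10% of 3,207 = 320.70, rounded up to 321; 322 present. Satisfied.
Vote: requires three-fifths of the votes cast (322 − 22 abstaining = 300); 3/5 of 300 = 180, so 180 needed; 181 in favor. Satisfied.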